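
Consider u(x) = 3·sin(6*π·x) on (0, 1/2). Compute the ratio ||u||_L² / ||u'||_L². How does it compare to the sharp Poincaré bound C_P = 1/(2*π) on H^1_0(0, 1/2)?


||u||_L² / ||u'||_L² = 1/(6*π) < C_P = 1/(2*π).

u(x) = 3·sin(6*π·x), so u'(x) = 18*π*cos(6*π*x).
Writing u(x) = A·sin(kπx/L) with A = 3 and k = 3, use ∫_0^L sin²(kπx/L) dx = L/2 and ∫_0^L cos²(kπx/L) dx = L/2.
u² = 9·sin²(6*π·x) and (u')² = 324*π^2·cos²(6*π·x), and each of sin², cos² integrates to L/2 = 1/4 over (0, 1/2).
∫_0^1/2 u² dx = 9/4, so ||u||_L² = 3/2.
∫_0^1/2 (u')² dx = 81*π^2, so ||u'||_L² = 9*π.
Ratio ||u||_L² / ||u'||_L² = 1/(6*π).
Sharp Poincaré constant on H^1_0(0, 1/2) is C_P = L/π = 1/(2*π), achieved by sin(2*π·x).
This is the k = 3 harmonic; the ratio L/(kπ) is strictly less than C_P = L/π, consistent with the sharp inequality ||u||_L² ≤ C_P ||u'||_L².


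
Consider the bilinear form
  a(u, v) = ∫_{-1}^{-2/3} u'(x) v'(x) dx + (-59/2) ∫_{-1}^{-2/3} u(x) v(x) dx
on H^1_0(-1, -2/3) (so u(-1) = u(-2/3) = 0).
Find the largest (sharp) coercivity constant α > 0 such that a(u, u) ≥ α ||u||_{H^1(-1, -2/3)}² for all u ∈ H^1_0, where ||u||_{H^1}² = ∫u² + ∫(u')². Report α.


α = (-59 + 18*π^2)/(2*(1 + 9*π^2))

Coercivity of a(·,·) on H^1_0(-1, -2/3) means a(u, u) ≥ α ||u||_{H^1}² for every u ∈ H^1_0.
The interval has length L = 1/3, and Poincaré/coercivity depend only on L. Here a(u, u) = ∫(u')² + (-59/2)·∫u².
Here c = -59/2 < 0 with |c| < (π/L)² = 9*π^2, so coercivity still holds. The condition a(u,u) ≥ α||u||_{H^1}² reads (1−α)∫(u')² ≥ (α−c)∫u². Any admissible α is ≤ 1 (rapidly oscillating u have ∫u²/∫(u')² → 0), and α = 1 would force 0 ≥ (1−c)∫u², impossible since c < 1; so 1−α > 0. By the sharp Poincaré inequality on H^1_0 of an interval of length L, ∫(u')² ≥ (π/L)²∫u² with equality for the first sine mode sin(π(x−x₀)/L) (x₀ the left endpoint), so the inequality holds for all u iff (1−α)(π/L)² ≥ α − c, i.e. α ≤ ((π/L)² + c)/((π/L)² + 1) = (1 + c(L/π)²)/(1 + (L/π)²). (Direct route, valid since c ≤ 0: Poincaré gives c∫u² ≥ c(L/π)²∫(u')², so a(u,u) ≥ (1 + c(L/π)²)∫(u')², while ||u||_{H^1}² ≤ (1 + (L/π)²)∫(u')²; dividing yields the same α.) With (π/L)² = 9*π^2 and c = -59/2, the largest admissible constant is α = ((π/L)² + c)/((π/L)² + 1).
Simplifying, α = (-59 + 18*π^2)/(2*(1 + 9*π^2)).


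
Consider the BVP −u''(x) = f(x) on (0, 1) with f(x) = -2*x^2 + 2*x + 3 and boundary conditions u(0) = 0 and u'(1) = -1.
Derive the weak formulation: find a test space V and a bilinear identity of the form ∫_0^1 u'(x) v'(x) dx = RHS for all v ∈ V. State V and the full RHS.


V = {v ∈ H^1(0, 1) : v(0) = 0} (test functions vanish at x = 0 where u is specified); weak form: ∫_0^1 u'v' dx = ∫_0^1 (-2*x^2 + 2*x + 3) v dx − v(1) for all v ∈ V.

Multiply both sides by a test function v and integrate from 0 to 1:
  ∫_0^1 −u''(x) v(x) dx = ∫_0^1 f(x) v(x) dx.
Integrate the LHS by parts once:
  ∫_0^1 −u'' v dx = −[u'(x) v(x)]_0^1 + ∫_0^1 u'(x) v'(x) dx.
Thus ∫_0^1 u'(x) v'(x) dx = ∫_0^1 f(x) v(x) dx + [u'(x) v(x)]_0^1.
Choose V so that boundary terms are either known or forced to vanish.
Mixed BC: u(0) = 0 (Dirichlet) and u'(1) = -1 (Neumann). Define V = {v ∈ H^1(0, 1) : v(0) = 0}. Then [u' v]_0^1 = u'(1)·v(1) − u'(0)·0 = − v(1).
Weak formulation: find u (satisfying any essential BC) such that ∫_0^1 u'(x) v'(x) dx = ∫_0^1 f v dx − v(1) for all v ∈ V (Dirichlet at 0 absorbed into V; Neumann datum at x = 1 contributes the boundary term).
Substituting f(x) = -2*x^2 + 2*x + 3, the right-hand side is ∫_0^1 (-2*x^2 + 2*x + 3) v dx − v(1).


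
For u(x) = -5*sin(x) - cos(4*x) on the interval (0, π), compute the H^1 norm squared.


||u||_{H^1(0,π)}^2 = -68/3 + 67*π/2

u'(x) = 4*sin(4*x) - 5*cos(x).
Expand u² and (u')² and integrate term by term on (0, π), using: for integers n ≥ 1, ∫_0^π sin²(nx) dx = ∫_0^π cos²(nx) dx = π/2; for n ≠ n', ∫_0^π sin(nx)sin(n'x) dx = ∫_0^π cos(nx)cos(n'x) dx = 0; and by product-to-sum, ∫_0^π sin(nx)cos(n'x) dx = ½∫_0^π [sin((n+n')x) + sin((n−n')x)] dx, which is 0 when n+n' is even and 2n/(n²−n'²) when n+n' is odd (it need not vanish on (0, π)).
  u² squared terms: (-1)²·∫cos(4x)² dx = 1·π/2 = π/2;  (-5)²·∫sin(x)² dx = 25·π/2 = 25*π/2.
  u² cross terms: 2·(-1)·(-5)·∫cos(4x)·sin(x) dx = 10·(-2/15) = -4/3.
  So ∫_0^π u² dx = π/2 + 25*π/2 − 4/3 = -4/3 + 13*π.
  (u')² squared terms: (-5)²·∫cos(x)² dx = 25·π/2 = 25*π/2;  (4)²·∫sin(4x)² dx = 16·π/2 = 8*π.
  (u')² cross terms: 2·(-5)·(4)·∫cos(x)·sin(4x) dx = -40·(8/15) = -64/3.
  So ∫_0^π (u')² dx = 25*π/2 + 8*π − 64/3 = -64/3 + 41*π/2.
||u||_{H^1}^2 = (-4/3 + 13*π) + (-64/3 + 41*π/2) = -68/3 + 67*π/2.


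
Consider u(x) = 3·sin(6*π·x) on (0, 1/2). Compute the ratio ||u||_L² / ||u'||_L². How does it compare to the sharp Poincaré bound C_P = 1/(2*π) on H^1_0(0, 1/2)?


||u||_L² / ||u'||_L² = 1/(6*π) < C_P = 1/(2*π).

u(x) = 3·sin(6*π·x), so u'(x) = 18*π*cos(6*π*x).
Writing u(x) = A·sin(kπx/L) with A = 3 and k = 3, use ∫_0^L sin²(kπx/L) dx = L/2 and ∫_0^L cos²(kπx/L) dx = L/2.
u² = 9·sin²(6*π·x) and (u')² = 324*π^2·cos²(6*π·x), and each of sin², cos² integrates to L/2 = 1/4 over (0, 1/2).
∫_0^1/2 u² dx = 9/4, so ||u||_L² = 3/2.
∫_0^1/2 (u')² dx = 81*π^2, so ||u'||_L² = 9*π.
Ratio ||u||_L² / ||u'||_L² = 1/(6*π).
Sharp Poincaré constant on H^1_0(0, 1/2) is C_P = L/π = 1/(2*π), achieved by sin(2*π·x).
This is the k = 3 harmonic; the ratio L/(kπ) is strictly less than C_P = L/π, consistent with the sharp inequality ||u||_L² ≤ C_P ||u'||_L².


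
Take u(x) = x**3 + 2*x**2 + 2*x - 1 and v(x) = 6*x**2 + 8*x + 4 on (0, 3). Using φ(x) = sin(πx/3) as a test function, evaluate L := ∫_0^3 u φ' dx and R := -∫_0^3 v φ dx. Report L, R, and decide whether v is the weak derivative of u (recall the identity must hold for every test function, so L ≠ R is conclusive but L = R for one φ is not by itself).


LHS = -129/π + 324/π^3, RHS = -258/π + 648/π^3. No, v is not the weak derivative of u.

u(x) = x**3 + 2*x**2 + 2*x - 1, classical derivative u'(x) = 3*x**2 + 4*x + 2.
φ(x) = sin(πx/3), so φ'(x) = π*cos(π*x/3)/3.
Note φ(0) = φ(3) = 0, so the boundary term u·φ vanishes.
LHS = ∫_0^3 u(x) φ'(x) dx = ∫_0^3 (π*x^3*cos(π*x/3)/3 + 2*π*x^2*cos(π*x/3)/3 + 2*π*x*cos(π*x/3)/3 - π*cos(π*x/3)/3) dx. Term by term:
  ∫_0^3 -π*cos(π*x/3)/3 dx = 0;  ∫_0^3 π*x^3*cos(π*x/3)/3 dx = -81/π + 324/π^3;  ∫_0^3 2*π*x*cos(π*x/3)/3 dx = -12/π;
  ∫_0^3 2*π*x^2*cos(π*x/3)/3 dx = -36/π.
Sum: 0 + -81/π + 324/π^3 − 12/π − 36/π = -129/π + 324/π^3.
So LHS = -129/π + 324/π^3.
∫_0^3 v(x) φ(x) dx = ∫_0^3 (6*x^2*sin(π*x/3) + 8*x*sin(π*x/3) + 4*sin(π*x/3)) dx. Term by term:
  ∫_0^3 4*sin(π*x/3) dx = 24/π;  ∫_0^3 6*x^2*sin(π*x/3) dx = -648/π^3 + 162/π;  ∫_0^3 8*x*sin(π*x/3) dx = 72/π.
Sum: 24/π + -648/π^3 + 162/π + 72/π = -648/π^3 + 258/π.
So RHS = -∫_0^3 v(x) φ(x) dx = -258/π + 648/π^3.
LHS − RHS = -324/π^3 + 129/π ≠ 0, so the identity fails.
(For a valid weak derivative the identity must hold for EVERY test function, in particular this one. The failure shows v is NOT the weak derivative of u.)
Correct weak derivative would be u'(x) = 3*x**2 + 4*x + 2.


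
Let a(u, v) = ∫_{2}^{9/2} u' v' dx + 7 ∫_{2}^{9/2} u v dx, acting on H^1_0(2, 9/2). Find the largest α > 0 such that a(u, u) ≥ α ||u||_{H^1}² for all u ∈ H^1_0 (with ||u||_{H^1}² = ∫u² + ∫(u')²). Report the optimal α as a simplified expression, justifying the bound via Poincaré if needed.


α = 1

Coercivity of a(·,·) on H^1_0(2, 9/2) means a(u, u) ≥ α ||u||_{H^1}² for every u ∈ H^1_0.
The interval has length L = 5/2, and Poincaré/coercivity depend only on L. Here a(u, u) = ∫(u')² + (7)·∫u².
Here c = 7 ≥ 1, so a(u,u) = ∫(u')² + c∫u² ≥ ∫(u')² + ∫u² = ||u||_{H^1}², i.e. α = 1 works. No larger α is possible: a(u,u) ≥ α||u||_{H^1}² means (1−α)∫(u')² ≥ (α−c)∫u², and for the modes u_n = sin(nπ(x−x₀)/L) (x₀ the left endpoint) one has ∫u_n²/∫(u_n')² = (L/(nπ))² → 0, so a(u_n,u_n)/||u_n||_{H^1}² → 1. Hence the optimal constant is α = 1.
Therefore α = 1.


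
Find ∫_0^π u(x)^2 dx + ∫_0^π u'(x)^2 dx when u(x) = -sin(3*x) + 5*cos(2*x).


||u||_{H^1(0,π)}^2 = -60 + 135*π/2

u'(x) = -10*sin(2*x) - 3*cos(3*x).
Expand u² and (u')² and integrate term by term on (0, π), using: for integers n ≥ 1, ∫_0^π sin²(nx) dx = ∫_0^π cos²(nx) dx = π/2; for n ≠ n', ∫_0^π sin(nx)sin(n'x) dx = ∫_0^π cos(nx)cos(n'x) dx = 0; and by product-to-sum, ∫_0^π sin(nx)cos(n'x) dx = ½∫_0^π [sin((n+n')x) + sin((n−n')x)] dx, which is 0 when n+n' is even and 2n/(n²−n'²) when n+n' is odd (it need not vanish on (0, π)).
  u² squared terms: (-1)²·∫sin(3x)² dx = 1·π/2 = π/2;  (5)²·∫cos(2x)² dx = 25·π/2 = 25*π/2.
  u² cross terms: 2·(-1)·(5)·∫sin(3x)·cos(2x) dx = -10·(6/5) = -12.
  So ∫_0^π u² dx = π/2 + 25*π/2 − 12 = -12 + 13*π.
  (u')² squared terms: (-10)²·∫sin(2x)² dx = 100·π/2 = 50*π;  (-3)²·∫cos(3x)² dx = 9·π/2 = 9*π/2.
  (u')² cross terms: 2·(-10)·(-3)·∫sin(2x)·cos(3x) dx = 60·(-4/5) = -48.
  So ∫_0^π (u')² dx = 50*π + 9*π/2 − 48 = -48 + 109*π/2.
||u||_{H^1}^2 = (-12 + 13*π) + (-48 + 109*π/2) = -60 + 135*π/2.


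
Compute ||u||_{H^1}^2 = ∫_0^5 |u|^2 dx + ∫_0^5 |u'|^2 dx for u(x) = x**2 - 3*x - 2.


||u||_{H^1}^2 = 255/2

The H^1 norm (squared) on an interval (0, L) is
  ||u||_{H^1}^2 = ∫_0^L u(x)^2 dx + ∫_0^L u'(x)^2 dx.
Compute u'(x) = 2*x - 3.
Then u(x)^2 = x**4 - 6*x**3 + 5*x**2 + 12*x + 4 and u'(x)^2 = 4*x**2 - 12*x + 9.
Integrate each monomial from 0 to 5 using ∫_0^5 c·x^n dx = c·5^(n+1)/(n+1):
  ∫_0^5 u(x)^2 dx = ∫_0^5 (x^4 - 6*x^3 + 5*x^2 + 12*x + 4) dx. Term by term:
    ∫_0^5 x^4 dx = 625;  ∫_0^5 -6*x^3 dx = -1875/2;  ∫_0^5 5*x^2 dx = 625/3;
    ∫_0^5 12*x dx = 150;  ∫_0^5 4 dx = 20.
  Sum: 625 − 1875/2 + 625/3 + 150 + 20 = 395/6.
  ∫_0^5 u'(x)^2 dx = ∫_0^5 (4*x^2 - 12*x + 9) dx. Term by term:
    ∫_0^5 4*x^2 dx = 500/3;  ∫_0^5 -12*x dx = -150;  ∫_0^5 9 dx = 45.
  Sum: 500/3 − 150 + 45 = 185/3.
Adding: ||u||_{H^1}^2 = 395/6 + 185/3 = 255/2.


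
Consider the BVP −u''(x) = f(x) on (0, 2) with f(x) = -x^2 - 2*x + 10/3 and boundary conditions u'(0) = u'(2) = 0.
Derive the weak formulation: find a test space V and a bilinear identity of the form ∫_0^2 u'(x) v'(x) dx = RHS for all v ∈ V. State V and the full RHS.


V = H^1(0, 2) (no boundary constraint on v; u is determined up to an additive constant); weak form: ∫_0^2 u'v' dx = ∫_0^2 (-x^2 - 2*x + 10/3) v dx for all v ∈ V.

Multiply both sides by a test function v and integrate from 0 to 2:
  ∫_0^2 −u''(x) v(x) dx = ∫_0^2 f(x) v(x) dx.
Integrate the LHS by parts once:
  ∫_0^2 −u'' v dx = −[u'(x) v(x)]_0^2 + ∫_0^2 u'(x) v'(x) dx.
Thus ∫_0^2 u'(x) v'(x) dx = ∫_0^2 f(x) v(x) dx + [u'(x) v(x)]_0^2.
Choose V so that boundary terms are either known or forced to vanish.
u has homogeneous Neumann: u'(0) = u'(2) = 0. So [u' v]_0^2 = 0·v(2) − 0·v(0) = 0 for any v; take V = H^1(0, 2).
Weak formulation: find u (satisfying any essential BC) such that ∫_0^2 u'(x) v'(x) dx = ∫_0^2 f v dx for all v ∈ V (homogeneous Neumann, so boundary terms vanish).
Substituting f(x) = -x^2 - 2*x + 10/3, the right-hand side is ∫_0^2 (-x^2 - 2*x + 10/3) v dx.
Compatibility check (pure Neumann): taking v ≡ 1 ∈ V gives 0 = ∫_0^2 f dx + (0) − (0), i.e. ∫_0^2 f dx must equal u'(0) − u'(2) = 0. Indeed ∫_0^2 (-x^2 - 2*x + 10/3) dx = 0, so the data are compatible. The solution is then unique only up to an additive constant (fix it e.g. by requiring ∫_0^2 u dx = 0).


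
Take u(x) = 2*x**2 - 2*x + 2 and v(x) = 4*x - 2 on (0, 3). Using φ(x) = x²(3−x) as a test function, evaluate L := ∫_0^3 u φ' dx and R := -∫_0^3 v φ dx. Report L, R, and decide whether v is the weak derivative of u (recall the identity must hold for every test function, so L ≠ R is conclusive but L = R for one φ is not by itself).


LHS = -351/10, RHS = -351/10. Yes, v = u' weakly.

u(x) = 2*x**2 - 2*x + 2, classical derivative u'(x) = 4*x - 2.
φ(x) = x²(3−x), so φ'(x) = 3*x*(2 - x).
Note φ(0) = φ(3) = 0, so the boundary term u·φ vanishes.
LHS = ∫_0^3 u(x) φ'(x) dx = ∫_0^3 (-6*x^4 + 18*x^3 - 18*x^2 + 12*x) dx. Term by term:
  ∫_0^3 -6*x^4 dx = -1458/5;  ∫_0^3 18*x^3 dx = 729/2;  ∫_0^3 -18*x^2 dx = -162;
  ∫_0^3 12*x dx = 54.
Sum: -1458/5 + 729/2 − 162 + 54 = -351/10.
So LHS = -351/10.
∫_0^3 v(x) φ(x) dx = ∫_0^3 (-4*x^4 + 14*x^3 - 6*x^2) dx. Term by term:
  ∫_0^3 -4*x^4 dx = -972/5;  ∫_0^3 14*x^3 dx = 567/2;  ∫_0^3 -6*x^2 dx = -54.
Sum: -972/5 + 567/2 − 54 = 351/10.
So RHS = -∫_0^3 v(x) φ(x) dx = -351/10.
LHS = RHS, so the identity holds for this test φ.
Moreover u is smooth here and v(x) = u'(x) = 4*x - 2 pointwise, so the identity holds for every test function. Hence v is the weak derivative of u.


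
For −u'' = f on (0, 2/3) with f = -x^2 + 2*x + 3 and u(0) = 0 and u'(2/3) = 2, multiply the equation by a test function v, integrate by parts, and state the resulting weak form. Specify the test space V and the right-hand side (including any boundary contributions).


V = {v ∈ H^1(0, 2/3) : v(0) = 0} (test functions vanish at x = 0 where u is specified); weak form: ∫_0^2/3 u'v' dx = ∫_0^2/3 (-x^2 + 2*x + 3) v dx + 2·v(2/3) for all v ∈ V.

Multiply both sides by a test function v and integrate from 0 to 2/3:
  ∫_0^2/3 −u''(x) v(x) dx = ∫_0^2/3 f(x) v(x) dx.
Integrate the LHS by parts once:
  ∫_0^2/3 −u'' v dx = −[u'(x) v(x)]_0^2/3 + ∫_0^2/3 u'(x) v'(x) dx.
Thus ∫_0^2/3 u'(x) v'(x) dx = ∫_0^2/3 f(x) v(x) dx + [u'(x) v(x)]_0^2/3.
Choose V so that boundary terms are either known or forced to vanish.
Mixed BC: u(0) = 0 (Dirichlet) and u'(2/3) = 2 (Neumann). Define V = {v ∈ H^1(0, 2/3) : v(0) = 0}. Then [u' v]_0^2/3 = u'(2/3)·v(2/3) − u'(0)·0 = 2·v(2/3).
Weak formulation: find u (satisfying any essential BC) such that ∫_0^2/3 u'(x) v'(x) dx = ∫_0^2/3 f v dx + 2·v(2/3) for all v ∈ V (Dirichlet at 0 absorbed into V; Neumann datum at x = 2/3 contributes the boundary term).
Substituting f(x) = -x^2 + 2*x + 3, the right-hand side is ∫_0^2/3 (-x^2 + 2*x + 3) v dx + 2·v(2/3).


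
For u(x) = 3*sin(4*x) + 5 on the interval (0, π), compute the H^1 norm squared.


||u||_{H^1(0,π)}^2 = 203*π/2

u'(x) = 12*cos(4*x).
Expand u² and (u')² and integrate term by term on (0, π), using: for integers n ≥ 1, ∫_0^π sin²(nx) dx = ∫_0^π cos²(nx) dx = π/2; for n ≠ n', ∫_0^π sin(nx)sin(n'x) dx = ∫_0^π cos(nx)cos(n'x) dx = 0; and by product-to-sum, ∫_0^π sin(nx)cos(n'x) dx = ½∫_0^π [sin((n+n')x) + sin((n−n')x)] dx, which is 0 when n+n' is even and 2n/(n²−n'²) when n+n' is odd (it need not vanish on (0, π)). For the constant mode: ∫_0^π 1 dx = π, ∫_0^π cos(nx) dx = 0, ∫_0^π sin(nx) dx = (1−(−1)^n)/n.
  u² squared terms: (5)²·∫1 dx = 25·π = 25*π;  (3)²·∫sin(4x)² dx = 9·π/2 = 9*π/2.
  u² cross terms: 2·(5)·(3)·∫1·sin(4x) dx = 30·(0) = 0.
  So ∫_0^π u² dx = 25*π + 9*π/2 + 0 = 59*π/2.
  (u')² squared terms: (12)²·∫cos(4x)² dx = 144·π/2 = 72*π.
  So ∫_0^π (u')² dx = 72*π.
||u||_{H^1}^2 = (59*π/2) + (72*π) = 203*π/2.


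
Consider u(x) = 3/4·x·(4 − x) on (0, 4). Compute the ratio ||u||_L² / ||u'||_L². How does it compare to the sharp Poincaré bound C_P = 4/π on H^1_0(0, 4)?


||u||_L² / ||u'||_L² = 2*sqrt(10)/5 < C_P = 4/π.

u(x) = 3/4·x·(4 − x), so u'(x) = 3 - 3*x/2.
u(x) = 3/4·x·(4 − x) vanishes at x = 0 and x = 4, so u ∈ H^1_0(0, 4). Differentiate via the product rule and integrate the resulting polynomials term by term.
  ∫_0^4 u² dx = ∫_0^4 (9*x^4/16 - 9*x^3/2 + 9*x^2) dx. Term by term:
    ∫_0^4 9*x^4/16 dx = 576/5;  ∫_0^4 -9*x^3/2 dx = -288;  ∫_0^4 9*x^2 dx = 192.
  Sum: 576/5 − 288 + 192 = 96/5.
  ∫_0^4 (u')² dx = ∫_0^4 (9*x^2/4 - 9*x + 9) dx. Term by term:
    ∫_0^4 9*x^2/4 dx = 48;  ∫_0^4 -9*x dx = -72;  ∫_0^4 9 dx = 36.
  Sum: 48 − 72 + 36 = 12.
∫_0^4 u² dx = 96/5, so ||u||_L² = 4*sqrt(30)/5.
∫_0^4 (u')² dx = 12, so ||u'||_L² = 2*sqrt(3).
Ratio ||u||_L² / ||u'||_L² = 2*sqrt(10)/5.
Sharp Poincaré constant on H^1_0(0, 4) is C_P = L/π = 4/π, achieved by sin(π/4·x).
A polynomial bump cannot attain the sharp Poincaré constant (only the first sine eigenfunction does), so the ratio is strictly less than C_P, consistent with ||u||_L² ≤ C_P ||u'||_L².


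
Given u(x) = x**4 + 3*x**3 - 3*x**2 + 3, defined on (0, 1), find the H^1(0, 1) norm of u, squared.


||u||_{H^1}^2 = 18491/1260

The H^1 norm (squared) on an interval (0, L) is
  ||u||_{H^1}^2 = ∫_0^L u(x)^2 dx + ∫_0^L u'(x)^2 dx.
Compute u'(x) = 4*x**3 + 9*x**2 - 6*x.
Then u(x)^2 = x**8 + 6*x**7 + 3*x**6 - 18*x**5 + 15*x**4 + 18*x**3 - 18*x**2 + 9 and u'(x)^2 = 16*x**6 + 72*x**5 + 33*x**4 - 108*x**3 + 36*x**2.
Integrate each monomial from 0 to 1 using ∫_0^1 c·x^n dx = c·1^(n+1)/(n+1):
  ∫_0^1 u(x)^2 dx = ∫_0^1 (x^8 + 6*x^7 + 3*x^6 - 18*x^5 + 15*x^4 + 18*x^3 - 18*x^2 + 9) dx. Term by term:
    ∫_0^1 x^8 dx = 1/9;  ∫_0^1 6*x^7 dx = 3/4;  ∫_0^1 3*x^6 dx = 3/7;
    ∫_0^1 -18*x^5 dx = -3;  ∫_0^1 15*x^4 dx = 3;  ∫_0^1 18*x^3 dx = 9/2;
    ∫_0^1 -18*x^2 dx = -6;  ∫_0^1 9 dx = 9.
  Sum: 1/9 + 3/4 + 3/7 − 3 + 3 + 9/2 − 6 + 9 = 2215/252.
  ∫_0^1 u'(x)^2 dx = ∫_0^1 (16*x^6 + 72*x^5 + 33*x^4 - 108*x^3 + 36*x^2) dx. Term by term:
    ∫_0^1 16*x^6 dx = 16/7;  ∫_0^1 72*x^5 dx = 12;  ∫_0^1 33*x^4 dx = 33/5;
    ∫_0^1 -108*x^3 dx = -27;  ∫_0^1 36*x^2 dx = 12.
  Sum: 16/7 + 12 + 33/5 − 27 + 12 = 206/35.
Adding: ||u||_{H^1}^2 = 2215/252 + 206/35 = 18491/1260.


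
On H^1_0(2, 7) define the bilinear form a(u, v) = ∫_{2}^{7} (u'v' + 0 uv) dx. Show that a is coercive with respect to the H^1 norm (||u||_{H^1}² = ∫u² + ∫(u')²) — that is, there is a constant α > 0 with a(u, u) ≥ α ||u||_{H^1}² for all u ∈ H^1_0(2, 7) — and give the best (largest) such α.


α = π^2/(π^2 + 25)

Coercivity of a(·,·) on H^1_0(2, 7) means a(u, u) ≥ α ||u||_{H^1}² for every u ∈ H^1_0.
The interval has length L = 5, and Poincaré/coercivity depend only on L. Here a(u, u) = ∫(u')² + (0)·∫u².
Here c = 0, so a(u,u) = ∫(u')² alone. The condition a(u,u) ≥ α||u||_{H^1}² reads (1−α)∫(u')² ≥ (α−c)∫u². Any admissible α is ≤ 1 (rapidly oscillating u have ∫u²/∫(u')² → 0), and α = 1 would force 0 ≥ (1−c)∫u², impossible since c < 1; so 1−α > 0. By the sharp Poincaré inequality on H^1_0 of an interval of length L, ∫(u')² ≥ (π/L)²∫u² with equality for the first sine mode sin(π(x−x₀)/L) (x₀ the left endpoint), so the inequality holds for all u iff (1−α)(π/L)² ≥ α − c, i.e. α ≤ ((π/L)² + c)/((π/L)² + 1) = (1 + c(L/π)²)/(1 + (L/π)²). (Direct route, valid since c ≤ 0: Poincaré gives c∫u² ≥ c(L/π)²∫(u')², so a(u,u) ≥ (1 + c(L/π)²)∫(u')², while ||u||_{H^1}² ≤ (1 + (L/π)²)∫(u')²; dividing yields the same α.) With (π/L)² = π^2/25 and c = 0, the largest admissible constant is α = ((π/L)² + c)/((π/L)² + 1).
Simplifying, α = π^2/(π^2 + 25).


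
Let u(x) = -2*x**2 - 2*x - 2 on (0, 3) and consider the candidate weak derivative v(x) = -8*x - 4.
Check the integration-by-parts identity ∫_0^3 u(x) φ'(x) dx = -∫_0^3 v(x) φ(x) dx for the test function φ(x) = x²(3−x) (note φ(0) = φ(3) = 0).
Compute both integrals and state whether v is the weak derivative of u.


LHS = 621/10, RHS = 621/5. No, v is not the weak derivative of u.

u(x) = -2*x**2 - 2*x - 2, classical derivative u'(x) = -4*x - 2.
φ(x) = x²(3−x), so φ'(x) = 3*x*(2 - x).
Note φ(0) = φ(3) = 0, so the boundary term u·φ vanishes.
LHS = ∫_0^3 u(x) φ'(x) dx = ∫_0^3 (6*x^4 - 6*x^3 - 6*x^2 - 12*x) dx. Term by term:
  ∫_0^3 6*x^4 dx = 1458/5;  ∫_0^3 -6*x^3 dx = -243/2;  ∫_0^3 -6*x^2 dx = -54;
  ∫_0^3 -12*x dx = -54.
Sum: 1458/5 − 243/2 − 54 − 54 = 621/10.
So LHS = 621/10.
∫_0^3 v(x) φ(x) dx = ∫_0^3 (8*x^4 - 20*x^3 - 12*x^2) dx. Term by term:
  ∫_0^3 8*x^4 dx = 1944/5;  ∫_0^3 -20*x^3 dx = -405;  ∫_0^3 -12*x^2 dx = -108.
Sum: 1944/5 − 405 − 108 = -621/5.
So RHS = -∫_0^3 v(x) φ(x) dx = 621/5.
LHS − RHS = -621/10 ≠ 0, so the identity fails.
(For a valid weak derivative the identity must hold for EVERY test function, in particular this one. The failure shows v is NOT the weak derivative of u.)
Correct weak derivative would be u'(x) = -4*x - 2.


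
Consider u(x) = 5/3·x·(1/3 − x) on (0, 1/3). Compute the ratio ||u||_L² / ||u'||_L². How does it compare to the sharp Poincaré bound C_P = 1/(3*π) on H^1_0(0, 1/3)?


||u||_L² / ||u'||_L² = sqrt(10)/30 < C_P = 1/(3*π).

u(x) = 5/3·x·(1/3 − x), so u'(x) = 5/9 - 10*x/3.
u(x) = 5/3·x·(1/3 − x) vanishes at x = 0 and x = 1/3, so u ∈ H^1_0(0, 1/3). Differentiate via the product rule and integrate the resulting polynomials term by term.
  ∫_0^1/3 u² dx = ∫_0^1/3 (25*x^4/9 - 50*x^3/27 + 25*x^2/81) dx. Term by term:
    ∫_0^1/3 25*x^4/9 dx = 5/2187;  ∫_0^1/3 -50*x^3/27 dx = -25/4374;  ∫_0^1/3 25*x^2/81 dx = 25/6561.
  Sum: 5/2187 − 25/4374 + 25/6561 = 5/13122.
  ∫_0^1/3 (u')² dx = ∫_0^1/3 (100*x^2/9 - 100*x/27 + 25/81) dx. Term by term:
    ∫_0^1/3 100*x^2/9 dx = 100/729;  ∫_0^1/3 -100*x/27 dx = -50/243;  ∫_0^1/3 25/81 dx = 25/243.
  Sum: 100/729 − 50/243 + 25/243 = 25/729.
∫_0^1/3 u² dx = 5/13122, so ||u||_L² = sqrt(10)/162.
∫_0^1/3 (u')² dx = 25/729, so ||u'||_L² = 5/27.
Ratio ||u||_L² / ||u'||_L² = sqrt(10)/30.
Sharp Poincaré constant on H^1_0(0, 1/3) is C_P = L/π = 1/(3*π), achieved by sin(3*π·x).
A polynomial bump cannot attain the sharp Poincaré constant (only the first sine eigenfunction does), so the ratio is strictly less than C_P, consistent with ||u||_L² ≤ C_P ||u'||_L².


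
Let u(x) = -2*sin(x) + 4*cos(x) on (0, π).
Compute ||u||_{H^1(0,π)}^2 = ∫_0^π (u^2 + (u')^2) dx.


||u||_{H^1(0,π)}^2 = 20*π

u'(x) = -4*sin(x) - 2*cos(x).
Expand u² and (u')² and integrate term by term on (0, π), using: for integers n ≥ 1, ∫_0^π sin²(nx) dx = ∫_0^π cos²(nx) dx = π/2; for n ≠ n', ∫_0^π sin(nx)sin(n'x) dx = ∫_0^π cos(nx)cos(n'x) dx = 0; and by product-to-sum, ∫_0^π sin(nx)cos(n'x) dx = ½∫_0^π [sin((n+n')x) + sin((n−n')x)] dx, which is 0 when n+n' is even and 2n/(n²−n'²) when n+n' is odd (it need not vanish on (0, π)).
  u² squared terms: (-2)²·∫sin(x)² dx = 4·π/2 = 2*π;  (4)²·∫cos(x)² dx = 16·π/2 = 8*π.
  u² cross terms: 2·(-2)·(4)·∫sin(x)·cos(x) dx = -16·(0) = 0.
  So ∫_0^π u² dx = 2*π + 8*π + 0 = 10*π.
  (u')² squared terms: (-4)²·∫sin(x)² dx = 16·π/2 = 8*π;  (-2)²·∫cos(x)² dx = 4·π/2 = 2*π.
  (u')² cross terms: 2·(-4)·(-2)·∫sin(x)·cos(x) dx = 16·(0) = 0.
  So ∫_0^π (u')² dx = 8*π + 2*π + 0 = 10*π.
||u||_{H^1}^2 = (10*π) + (10*π) = 20*π.


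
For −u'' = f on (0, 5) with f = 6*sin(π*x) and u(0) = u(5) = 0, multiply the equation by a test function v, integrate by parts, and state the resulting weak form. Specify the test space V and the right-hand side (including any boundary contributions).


V = H^1_0(0, 5) (so v(0) = v(5) = 0); weak form: ∫_0^5 u'v' dx = ∫_0^5 (6*sin(π*x)) v dx for all v ∈ V.

Multiply both sides by a test function v and integrate from 0 to 5:
  ∫_0^5 −u''(x) v(x) dx = ∫_0^5 f(x) v(x) dx.
Integrate the LHS by parts once:
  ∫_0^5 −u'' v dx = −[u'(x) v(x)]_0^5 + ∫_0^5 u'(x) v'(x) dx.
Thus ∫_0^5 u'(x) v'(x) dx = ∫_0^5 f(x) v(x) dx + [u'(x) v(x)]_0^5.
Choose V so that boundary terms are either known or forced to vanish.
u is Dirichlet: u(0) = u(5) = 0. Let V = H^1_0(0, 5); then v(0) = v(5) = 0, and [u' v]_0^5 = 0.
Weak formulation: find u (satisfying any essential BC) such that ∫_0^5 u'(x) v'(x) dx = ∫_0^5 f v dx for all v ∈ V.
Substituting f(x) = 6*sin(π*x), the right-hand side is ∫_0^5 (6*sin(π*x)) v dx.


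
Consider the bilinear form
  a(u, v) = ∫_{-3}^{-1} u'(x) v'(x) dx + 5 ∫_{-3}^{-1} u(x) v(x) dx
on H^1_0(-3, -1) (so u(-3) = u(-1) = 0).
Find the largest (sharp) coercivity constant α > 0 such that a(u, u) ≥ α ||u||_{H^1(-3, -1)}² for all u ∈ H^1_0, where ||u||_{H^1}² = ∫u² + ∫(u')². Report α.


α = 1

Coercivity of a(·,·) on H^1_0(-3, -1) means a(u, u) ≥ α ||u||_{H^1}² for every u ∈ H^1_0.
The interval has length L = 2, and Poincaré/coercivity depend only on L. Here a(u, u) = ∫(u')² + (5)·∫u².
Here c = 5 ≥ 1, so a(u,u) = ∫(u')² + c∫u² ≥ ∫(u')² + ∫u² = ||u||_{H^1}², i.e. α = 1 works. No larger α is possible: a(u,u) ≥ α||u||_{H^1}² means (1−α)∫(u')² ≥ (α−c)∫u², and for the modes u_n = sin(nπ(x−x₀)/L) (x₀ the left endpoint) one has ∫u_n²/∫(u_n')² = (L/(nπ))² → 0, so a(u_n,u_n)/||u_n||_{H^1}² → 1. Hence the optimal constant is α = 1.
Therefore α = 1.


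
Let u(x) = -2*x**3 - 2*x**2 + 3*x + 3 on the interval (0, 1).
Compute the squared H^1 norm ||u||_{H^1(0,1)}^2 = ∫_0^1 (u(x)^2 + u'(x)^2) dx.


||u||_{H^1}^2 = 2188/105

The H^1 norm (squared) on an interval (0, L) is
  ||u||_{H^1}^2 = ∫_0^L u(x)^2 dx + ∫_0^L u'(x)^2 dx.
Compute u'(x) = -6*x**2 - 4*x + 3.
Then u(x)^2 = 4*x**6 + 8*x**5 - 8*x**4 - 24*x**3 - 3*x**2 + 18*x + 9 and u'(x)^2 = 36*x**4 + 48*x**3 - 20*x**2 - 24*x + 9.
Integrate each monomial from 0 to 1 using ∫_0^1 c·x^n dx = c·1^(n+1)/(n+1):
  ∫_0^1 u(x)^2 dx = ∫_0^1 (4*x^6 + 8*x^5 - 8*x^4 - 24*x^3 - 3*x^2 + 18*x + 9) dx. Term by term:
    ∫_0^1 4*x^6 dx = 4/7;  ∫_0^1 8*x^5 dx = 4/3;  ∫_0^1 -8*x^4 dx = -8/5;
    ∫_0^1 -24*x^3 dx = -6;  ∫_0^1 -3*x^2 dx = -1;  ∫_0^1 18*x dx = 9;
    ∫_0^1 9 dx = 9.
  Sum: 4/7 + 4/3 − 8/5 − 6 − 1 + 9 + 9 = 1187/105.
  ∫_0^1 u'(x)^2 dx = ∫_0^1 (36*x^4 + 48*x^3 - 20*x^2 - 24*x + 9) dx. Term by term:
    ∫_0^1 36*x^4 dx = 36/5;  ∫_0^1 48*x^3 dx = 12;  ∫_0^1 -20*x^2 dx = -20/3;
    ∫_0^1 -24*x dx = -12;  ∫_0^1 9 dx = 9.
  Sum: 36/5 + 12 − 20/3 − 12 + 9 = 143/15.
Adding: ||u||_{H^1}^2 = 1187/105 + 143/15 = 2188/105.


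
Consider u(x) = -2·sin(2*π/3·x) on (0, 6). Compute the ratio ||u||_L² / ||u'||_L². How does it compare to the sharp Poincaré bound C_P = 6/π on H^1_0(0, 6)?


||u||_L² / ||u'||_L² = 3/(2*π) < C_P = 6/π.

u(x) = -2·sin(2*π/3·x), so u'(x) = -4*π*cos(2*π*x/3)/3.
Writing u(x) = A·sin(kπx/L) with A = -2 and k = 4, use ∫_0^L sin²(kπx/L) dx = L/2 and ∫_0^L cos²(kπx/L) dx = L/2.
u² = 4·sin²(2*π/3·x) and (u')² = 16*π^2/9·cos²(2*π/3·x), and each of sin², cos² integrates to L/2 = 3 over (0, 6).
∫_0^6 u² dx = 12, so ||u||_L² = 2*sqrt(3).
∫_0^6 (u')² dx = 16*π^2/3, so ||u'||_L² = 4*sqrt(3)*π/3.
Ratio ||u||_L² / ||u'||_L² = 3/(2*π).
Sharp Poincaré constant on H^1_0(0, 6) is C_P = L/π = 6/π, achieved by sin(π/6·x).
This is the k = 4 harmonic; the ratio L/(kπ) is strictly less than C_P = L/π, consistent with the sharp inequality ||u||_L² ≤ C_P ||u'||_L².


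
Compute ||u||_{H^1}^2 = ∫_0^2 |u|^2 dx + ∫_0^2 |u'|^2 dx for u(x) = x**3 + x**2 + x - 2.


||u||_{H^1}^2 = 6478/35

The H^1 norm (squared) on an interval (0, L) is
  ||u||_{H^1}^2 = ∫_0^L u(x)^2 dx + ∫_0^L u'(x)^2 dx.
Compute u'(x) = 3*x**2 + 2*x + 1.
Then u(x)^2 = x**6 + 2*x**5 + 3*x**4 - 2*x**3 - 3*x**2 - 4*x + 4 and u'(x)^2 = 9*x**4 + 12*x**3 + 10*x**2 + 4*x + 1.
Integrate each monomial from 0 to 2 using ∫_0^2 c·x^n dx = c·2^(n+1)/(n+1):
  ∫_0^2 u(x)^2 dx = ∫_0^2 (x^6 + 2*x^5 + 3*x^4 - 2*x^3 - 3*x^2 - 4*x + 4) dx. Term by term:
    ∫_0^2 x^6 dx = 128/7;  ∫_0^2 2*x^5 dx = 64/3;  ∫_0^2 3*x^4 dx = 96/5;
    ∫_0^2 -2*x^3 dx = -8;  ∫_0^2 -3*x^2 dx = -8;  ∫_0^2 -4*x dx = -8;
    ∫_0^2 4 dx = 8.
  Sum: 128/7 + 64/3 + 96/5 − 8 − 8 − 8 + 8 = 4496/105.
  ∫_0^2 u'(x)^2 dx = ∫_0^2 (9*x^4 + 12*x^3 + 10*x^2 + 4*x + 1) dx. Term by term:
    ∫_0^2 9*x^4 dx = 288/5;  ∫_0^2 12*x^3 dx = 48;  ∫_0^2 10*x^2 dx = 80/3;
    ∫_0^2 4*x dx = 8;  ∫_0^2 1 dx = 2.
  Sum: 288/5 + 48 + 80/3 + 8 + 2 = 2134/15.
Adding: ||u||_{H^1}^2 = 4496/105 + 2134/15 = 6478/35.


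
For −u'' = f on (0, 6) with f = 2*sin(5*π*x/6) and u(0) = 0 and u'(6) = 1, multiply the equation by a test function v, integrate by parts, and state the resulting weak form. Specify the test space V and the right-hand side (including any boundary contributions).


V = {v ∈ H^1(0, 6) : v(0) = 0} (test functions vanish at x = 0 where u is specified); weak form: ∫_0^6 u'v' dx = ∫_0^6 (2*sin(5*π*x/6)) v dx + v(6) for all v ∈ V.

Multiply both sides by a test function v and integrate from 0 to 6:
  ∫_0^6 −u''(x) v(x) dx = ∫_0^6 f(x) v(x) dx.
Integrate the LHS by parts once:
  ∫_0^6 −u'' v dx = −[u'(x) v(x)]_0^6 + ∫_0^6 u'(x) v'(x) dx.
Thus ∫_0^6 u'(x) v'(x) dx = ∫_0^6 f(x) v(x) dx + [u'(x) v(x)]_0^6.
Choose V so that boundary terms are either known or forced to vanish.
Mixed BC: u(0) = 0 (Dirichlet) and u'(6) = 1 (Neumann). Define V = {v ∈ H^1(0, 6) : v(0) = 0}. Then [u' v]_0^6 = u'(6)·v(6) − u'(0)·0 = v(6).
Weak formulation: find u (satisfying any essential BC) such that ∫_0^6 u'(x) v'(x) dx = ∫_0^6 f v dx + v(6) for all v ∈ V (Dirichlet at 0 absorbed into V; Neumann datum at x = 6 contributes the boundary term).
Substituting f(x) = 2*sin(5*π*x/6), the right-hand side is ∫_0^6 (2*sin(5*π*x/6)) v dx + v(6).


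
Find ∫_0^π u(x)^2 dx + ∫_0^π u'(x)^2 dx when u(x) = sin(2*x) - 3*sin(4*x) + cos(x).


||u||_{H^1(0,π)}^2 = -16/15 + 80*π

u'(x) = -sin(x) + 2*cos(2*x) - 12*cos(4*x).
Expand u² and (u')² and integrate term by term on (0, π), using: for integers n ≥ 1, ∫_0^π sin²(nx) dx = ∫_0^π cos²(nx) dx = π/2; for n ≠ n', ∫_0^π sin(nx)sin(n'x) dx = ∫_0^π cos(nx)cos(n'x) dx = 0; and by product-to-sum, ∫_0^π sin(nx)cos(n'x) dx = ½∫_0^π [sin((n+n')x) + sin((n−n')x)] dx, which is 0 when n+n' is even and 2n/(n²−n'²) when n+n' is odd (it need not vanish on (0, π)).
  u² squared terms: (-3)²·∫sin(4x)² dx = 9·π/2 = 9*π/2;  (1)²·∫cos(x)² dx = 1·π/2 = π/2;  (1)²·∫sin(2x)² dx = 1·π/2 = π/2.
  u² cross terms: 2·(-3)·(1)·∫sin(4x)·cos(x) dx = -6·(8/15) = -16/5;  2·(-3)·(1)·∫sin(4x)·sin(2x) dx = -6·(0) = 0;  2·(1)·(1)·∫cos(x)·sin(2x) dx = 2·(4/3) = 8/3.
  So ∫_0^π u² dx = 9*π/2 + π/2 + π/2 − 16/5 + 0 + 8/3 = -8/15 + 11*π/2.
  (u')² squared terms: (-1)²·∫sin(x)² dx = 1·π/2 = π/2;  (-12)²·∫cos(4x)² dx = 144·π/2 = 72*π;  (2)²·∫cos(2x)² dx = 4·π/2 = 2*π.
  (u')² cross terms: 2·(-1)·(-12)·∫sin(x)·cos(4x) dx = 24·(-2/15) = -16/5;  2·(-1)·(2)·∫sin(x)·cos(2x) dx = -4·(-2/3) = 8/3;  2·(-12)·(2)·∫cos(4x)·cos(2x) dx = -48·(0) = 0.
  So ∫_0^π (u')² dx = π/2 + 72*π + 2*π − 16/5 + 8/3 + 0 = -8/15 + 149*π/2.
||u||_{H^1}^2 = (-8/15 + 11*π/2) + (-8/15 + 149*π/2) = -16/15 + 80*π.


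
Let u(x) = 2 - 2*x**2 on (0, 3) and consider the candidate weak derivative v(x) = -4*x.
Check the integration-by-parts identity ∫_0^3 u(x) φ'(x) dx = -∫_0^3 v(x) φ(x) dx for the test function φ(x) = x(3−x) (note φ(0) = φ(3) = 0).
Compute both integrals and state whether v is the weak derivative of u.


LHS = 27, RHS = 27. Yes, v = u' weakly.

u(x) = 2 - 2*x**2, classical derivative u'(x) = -4*x.
φ(x) = x(3−x), so φ'(x) = 3 - 2*x.
Note φ(0) = φ(3) = 0, so the boundary term u·φ vanishes.
LHS = ∫_0^3 u(x) φ'(x) dx = ∫_0^3 (4*x^3 - 6*x^2 - 4*x + 6) dx. Term by term:
  ∫_0^3 4*x^3 dx = 81;  ∫_0^3 -6*x^2 dx = -54;  ∫_0^3 -4*x dx = -18;
  ∫_0^3 6 dx = 18.
Sum: 81 − 54 − 18 + 18 = 27.
So LHS = 27.
∫_0^3 v(x) φ(x) dx = ∫_0^3 (4*x^3 - 12*x^2) dx. Term by term:
  ∫_0^3 4*x^3 dx = 81;  ∫_0^3 -12*x^2 dx = -108.
Sum: 81 − 108 = -27.
So RHS = -∫_0^3 v(x) φ(x) dx = 27.
LHS = RHS, so the identity holds for this test φ.
Moreover u is smooth here and v(x) = u'(x) = -4*x pointwise, so the identity holds for every test function. Hence v is the weak derivative of u.


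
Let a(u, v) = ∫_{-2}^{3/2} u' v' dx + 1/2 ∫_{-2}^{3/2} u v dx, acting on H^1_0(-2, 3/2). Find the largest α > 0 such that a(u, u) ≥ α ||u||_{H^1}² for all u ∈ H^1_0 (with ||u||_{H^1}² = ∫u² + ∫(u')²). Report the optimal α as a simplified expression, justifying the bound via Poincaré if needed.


α = (49 + 8*π^2)/(2*(4*π^2 + 49))

Coercivity of a(·,·) on H^1_0(-2, 3/2) means a(u, u) ≥ α ||u||_{H^1}² for every u ∈ H^1_0.
The interval has length L = 7/2, and Poincaré/coercivity depend only on L. Here a(u, u) = ∫(u')² + (1/2)·∫u².
Here 0 < c = 1/2 < 1. The condition a(u,u) ≥ α||u||_{H^1}² reads (1−α)∫(u')² ≥ (α−c)∫u². Any admissible α is ≤ 1 (rapidly oscillating u have ∫u²/∫(u')² → 0), and α = 1 would force 0 ≥ (1−c)∫u², impossible since c < 1; so 1−α > 0. By the sharp Poincaré inequality on H^1_0 of an interval of length L, ∫(u')² ≥ (π/L)²∫u² with equality for the first sine mode sin(π(x−x₀)/L) (x₀ the left endpoint), so the inequality holds for all u iff (1−α)(π/L)² ≥ α − c, i.e. α ≤ ((π/L)² + c)/((π/L)² + 1) = (1 + c(L/π)²)/(1 + (L/π)²). With (π/L)² = 4*π^2/49 and c = 1/2, the largest admissible constant is α = ((π/L)² + c)/((π/L)² + 1).
Simplifying, α = (49 + 8*π^2)/(2*(4*π^2 + 49)).


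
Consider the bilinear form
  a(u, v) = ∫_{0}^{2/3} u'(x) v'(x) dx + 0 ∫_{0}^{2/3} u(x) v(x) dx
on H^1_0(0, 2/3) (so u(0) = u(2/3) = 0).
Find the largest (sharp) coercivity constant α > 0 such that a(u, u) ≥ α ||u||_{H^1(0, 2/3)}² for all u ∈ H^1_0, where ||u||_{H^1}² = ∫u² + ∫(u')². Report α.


α = 9*π^2/(4 + 9*π^2)

Coercivity of a(·,·) on H^1_0(0, 2/3) means a(u, u) ≥ α ||u||_{H^1}² for every u ∈ H^1_0.
The interval has length L = 2/3, and Poincaré/coercivity depend only on L. Here a(u, u) = ∫(u')² + (0)·∫u².
Here c = 0, so a(u,u) = ∫(u')² alone. The condition a(u,u) ≥ α||u||_{H^1}² reads (1−α)∫(u')² ≥ (α−c)∫u². Any admissible α is ≤ 1 (rapidly oscillating u have ∫u²/∫(u')² → 0), and α = 1 would force 0 ≥ (1−c)∫u², impossible since c < 1; so 1−α > 0. By the sharp Poincaré inequality on H^1_0 of an interval of length L, ∫(u')² ≥ (π/L)²∫u² with equality for the first sine mode sin(π(x−x₀)/L) (x₀ the left endpoint), so the inequality holds for all u iff (1−α)(π/L)² ≥ α − c, i.e. α ≤ ((π/L)² + c)/((π/L)² + 1) = (1 + c(L/π)²)/(1 + (L/π)²). (Direct route, valid since c ≤ 0: Poincaré gives c∫u² ≥ c(L/π)²∫(u')², so a(u,u) ≥ (1 + c(L/π)²)∫(u')², while ||u||_{H^1}² ≤ (1 + (L/π)²)∫(u')²; dividing yields the same α.) With (π/L)² = 9*π^2/4 and c = 0, the largest admissible constant is α = ((π/L)² + c)/((π/L)² + 1).
Simplifying, α = 9*π^2/(4 + 9*π^2).


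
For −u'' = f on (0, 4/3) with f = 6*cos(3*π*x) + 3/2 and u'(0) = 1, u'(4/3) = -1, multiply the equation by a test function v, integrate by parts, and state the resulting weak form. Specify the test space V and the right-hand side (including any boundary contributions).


V = H^1(0, 4/3) (v unrestricted at boundary; u is determined up to an additive constant); weak form: ∫_0^4/3 u'v' dx = ∫_0^4/3 (6*cos(3*π*x) + 3/2) v dx − v(4/3) − v(0) for all v ∈ V.

Multiply both sides by a test function v and integrate from 0 to 4/3:
  ∫_0^4/3 −u''(x) v(x) dx = ∫_0^4/3 f(x) v(x) dx.
Integrate the LHS by parts once:
  ∫_0^4/3 −u'' v dx = −[u'(x) v(x)]_0^4/3 + ∫_0^4/3 u'(x) v'(x) dx.
Thus ∫_0^4/3 u'(x) v'(x) dx = ∫_0^4/3 f(x) v(x) dx + [u'(x) v(x)]_0^4/3.
Choose V so that boundary terms are either known or forced to vanish.
u has inhomogeneous Neumann u'(0) = 1, u'(4/3) = -1. [u' v]_0^4/3 = (-1)·v(4/3) − (1)·v(0) = − v(4/3) − v(0). Take V = H^1(0, 4/3); boundary term becomes part of RHS.
Weak formulation: find u (satisfying any essential BC) such that ∫_0^4/3 u'(x) v'(x) dx = ∫_0^4/3 f v dx − v(4/3) − v(0) for all v ∈ V (Neumann data are natural BCs: they enter the RHS as boundary terms).
Substituting f(x) = 6*cos(3*π*x) + 3/2, the right-hand side is ∫_0^4/3 (6*cos(3*π*x) + 3/2) v dx − v(4/3) − v(0).
Compatibility check (pure Neumann): taking v ≡ 1 ∈ V gives 0 = ∫_0^4/3 f dx + (-1) − (1), i.e. ∫_0^4/3 f dx must equal u'(0) − u'(4/3) = 2. Indeed ∫_0^4/3 (6*cos(3*π*x) + 3/2) dx = 2, so the data are compatible. The solution is then unique only up to an additive constant (fix it e.g. by requiring ∫_0^4/3 u dx = 0).


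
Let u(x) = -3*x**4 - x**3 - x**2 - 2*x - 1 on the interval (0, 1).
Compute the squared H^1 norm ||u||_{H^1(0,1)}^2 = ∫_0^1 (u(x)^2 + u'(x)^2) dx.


||u||_{H^1}^2 = 36157/420

The H^1 norm (squared) on an interval (0, L) is
  ||u||_{H^1}^2 = ∫_0^L u(x)^2 dx + ∫_0^L u'(x)^2 dx.
Compute u'(x) = -12*x**3 - 3*x**2 - 2*x - 2.
Then u(x)^2 = 9*x**8 + 6*x**7 + 7*x**6 + 14*x**5 + 11*x**4 + 6*x**3 + 6*x**2 + 4*x + 1 and u'(x)^2 = 144*x**6 + 72*x**5 + 57*x**4 + 60*x**3 + 16*x**2 + 8*x + 4.
Integrate each monomial from 0 to 1 using ∫_0^1 c·x^n dx = c·1^(n+1)/(n+1):
  ∫_0^1 u(x)^2 dx = ∫_0^1 (9*x^8 + 6*x^7 + 7*x^6 + 14*x^5 + 11*x^4 + 6*x^3 + 6*x^2 + 4*x + 1) dx. Term by term:
    ∫_0^1 9*x^8 dx = 1;  ∫_0^1 6*x^7 dx = 3/4;  ∫_0^1 7*x^6 dx = 1;
    ∫_0^1 14*x^5 dx = 7/3;  ∫_0^1 11*x^4 dx = 11/5;  ∫_0^1 6*x^3 dx = 3/2;
    ∫_0^1 6*x^2 dx = 2;  ∫_0^1 4*x dx = 2;  ∫_0^1 1 dx = 1.
  Sum: 1 + 3/4 + 1 + 7/3 + 11/5 + 3/2 + 2 + 2 + 1 = 827/60.
  ∫_0^1 u'(x)^2 dx = ∫_0^1 (144*x^6 + 72*x^5 + 57*x^4 + 60*x^3 + 16*x^2 + 8*x + 4) dx. Term by term:
    ∫_0^1 144*x^6 dx = 144/7;  ∫_0^1 72*x^5 dx = 12;  ∫_0^1 57*x^4 dx = 57/5;
    ∫_0^1 60*x^3 dx = 15;  ∫_0^1 16*x^2 dx = 16/3;  ∫_0^1 8*x dx = 4;
    ∫_0^1 4 dx = 4.
  Sum: 144/7 + 12 + 57/5 + 15 + 16/3 + 4 + 4 = 7592/105.
Adding: ||u||_{H^1}^2 = 827/60 + 7592/105 = 36157/420.


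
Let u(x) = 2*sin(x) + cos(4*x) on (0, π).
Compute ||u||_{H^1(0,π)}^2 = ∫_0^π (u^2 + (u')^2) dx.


||u||_{H^1(0,π)}^2 = -136/15 + 25*π/2

u'(x) = -4*sin(4*x) + 2*cos(x).
Expand u² and (u')² and integrate term by term on (0, π), using: for integers n ≥ 1, ∫_0^π sin²(nx) dx = ∫_0^π cos²(nx) dx = π/2; for n ≠ n', ∫_0^π sin(nx)sin(n'x) dx = ∫_0^π cos(nx)cos(n'x) dx = 0; and by product-to-sum, ∫_0^π sin(nx)cos(n'x) dx = ½∫_0^π [sin((n+n')x) + sin((n−n')x)] dx, which is 0 when n+n' is even and 2n/(n²−n'²) when n+n' is odd (it need not vanish on (0, π)).
  u² squared terms: (2)²·∫sin(x)² dx = 4·π/2 = 2*π;  (1)²·∫cos(4x)² dx = 1·π/2 = π/2.
  u² cross terms: 2·(2)·(1)·∫sin(x)·cos(4x) dx = 4·(-2/15) = -8/15.
  So ∫_0^π u² dx = 2*π + π/2 − 8/15 = -8/15 + 5*π/2.
  (u')² squared terms: (-4)²·∫sin(4x)² dx = 16·π/2 = 8*π;  (2)²·∫cos(x)² dx = 4·π/2 = 2*π.
  (u')² cross terms: 2·(-4)·(2)·∫sin(4x)·cos(x) dx = -16·(8/15) = -128/15.
  So ∫_0^π (u')² dx = 8*π + 2*π − 128/15 = -128/15 + 10*π.
||u||_{H^1}^2 = (-8/15 + 5*π/2) + (-128/15 + 10*π) = -136/15 + 25*π/2.


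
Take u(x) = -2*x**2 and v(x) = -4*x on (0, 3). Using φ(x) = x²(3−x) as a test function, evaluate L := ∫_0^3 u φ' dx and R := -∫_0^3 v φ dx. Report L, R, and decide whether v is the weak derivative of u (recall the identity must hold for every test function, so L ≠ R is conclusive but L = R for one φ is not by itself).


LHS = 243/5, RHS = 243/5. Yes, v = u' weakly.

u(x) = -2*x**2, classical derivative u'(x) = -4*x.
φ(x) = x²(3−x), so φ'(x) = 3*x*(2 - x).
Note φ(0) = φ(3) = 0, so the boundary term u·φ vanishes.
LHS = ∫_0^3 u(x) φ'(x) dx = ∫_0^3 (6*x^4 - 12*x^3) dx. Term by term:
  ∫_0^3 6*x^4 dx = 1458/5;  ∫_0^3 -12*x^3 dx = -243.
Sum: 1458/5 − 243 = 243/5.
So LHS = 243/5.
∫_0^3 v(x) φ(x) dx = ∫_0^3 (4*x^4 - 12*x^3) dx. Term by term:
  ∫_0^3 4*x^4 dx = 972/5;  ∫_0^3 -12*x^3 dx = -243.
Sum: 972/5 − 243 = -243/5.
So RHS = -∫_0^3 v(x) φ(x) dx = 243/5.
LHS = RHS, so the identity holds for this test φ.
Moreover u is smooth here and v(x) = u'(x) = -4*x pointwise, so the identity holds for every test function. Hence v is the weak derivative of u.
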